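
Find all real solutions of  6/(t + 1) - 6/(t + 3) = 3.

Multiply both sides by (t + 1)(t + 3):
6(t + 3) - 6(t + 1) = 3(t + 1)(t + 3).
Expand and collect terms: 3t² + 12t - 3 = 0.
By the quadratic formula, t = (-12 ± √180) / 6, so t ≈ 0.2361 or t ≈ -4.2361.
Neither value makes a denominator zero (t ≠ -1, t ≠ -3), so both are valid.

t = -4.2361 or t = 0.2361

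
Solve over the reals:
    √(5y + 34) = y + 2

Square both sides: 5y + 34 = (y + 2)².
Expand and rearrange: y² - y - 30 = 0.
Solving gives y = 6 or y = -5.
Check each candidate in the original equation:
  y = 6: √(64) = 8, while y + 2 = 8 — valid.
  y = -5: √(9) = 3, while y + 2 = -3 — extraneous.

y = 6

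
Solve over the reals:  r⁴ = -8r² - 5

Let u = r². The equation becomes u² + 8u + 5 = 0.
By the quadratic formula, u = -4 + √(11) or u = -4 - √(11).
r² = -4 + √(11) < 0 has no real solution.
r² = -4 - √(11) < 0 has no real solution.

No real solutions.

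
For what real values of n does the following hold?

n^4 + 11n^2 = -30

No real solutions.

Let u = n^2. The equation becomes u^2 + 11u + 30 = 0.
Factor: (u + 5)(u + 6) = 0, so u = -5 or u = -6.
n^2 = -5 < 0 has no real solution.
n^2 = -6 < 0 has no real solution.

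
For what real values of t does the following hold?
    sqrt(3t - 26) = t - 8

Square both sides: 3t - 26 = (t - 8)^2.
Expand and rearrange: t^2 - 19t + 90 = 0.
Solving gives t = 10 or t = 9.
Check each candidate in the original equation:
  t = 10: sqrt(4) = 2, while t - 8 = 2 — valid.
  t = 9: sqrt(1) = 1, while t - 8 = 1 — valid.

t = 9 or t = 10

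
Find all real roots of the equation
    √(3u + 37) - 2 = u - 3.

Isolate the radical: √(3u + 37) = u - 1.
Square both sides: 3u + 37 = (u - 1)².
Expand and rearrange: u² - 5u - 36 = 0.
Solving gives u = 9 or u = -4.
Check each candidate in the original equation:
  u = 9: √(64) = 8, while u - 1 = 8 — valid.
  u = -4: √(25) = 5, while u - 1 = -5 — extraneous.

u = 9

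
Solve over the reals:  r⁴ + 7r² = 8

Let u = r². The equation becomes u² + 7u - 8 = 0.
Factor: (u + 8)(u - 1) = 0, so u = -8 or u = 1.
r² = -8 < 0 has no real solution.
r² = 1 gives r = ±1.

r = -1 or r = 1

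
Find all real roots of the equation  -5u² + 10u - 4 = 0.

u = 0.5528 or u = 1.4472

Discriminant: (10)² − 4·(-5)·(-4) = 20.
Quadratic formula: u = (-10 ± √20) / (-10).
So u = 1 - √(5)/5 ≈ 0.5528 or u = √(5)/5 + 1 ≈ 1.4472.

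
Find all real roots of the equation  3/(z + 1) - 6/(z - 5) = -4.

Multiply both sides by (z + 1)(z - 5):
3(z - 5) - 6(z + 1) = -4(z + 1)(z - 5).
Expand and collect terms: -4z² + 19z + 41 = 0.
By the quadratic formula, z = (-19 ± √1017) / -8, so z ≈ -1.6113 or z ≈ 6.3613.
Neither value makes a denominator zero (z ≠ -1, z ≠ 5), so both are valid.

z = -1.6113 or z = 6.3613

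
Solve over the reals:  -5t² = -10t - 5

t = -0.4142 or t = 2.4142

Rearrange to standard form: -5t² + 10t + 5 = 0.
Discriminant: (10)² − 4·(-5)·5 = 200.
Quadratic formula: t = (-10 ± √200) / (-10).
So t = 1 - √(2) ≈ -0.4142 or t = 1 + √(2) ≈ 2.4142.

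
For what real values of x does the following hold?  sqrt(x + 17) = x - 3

x = 8

Square both sides: x + 17 = (x - 3)^2.
Expand and rearrange: x^2 - 7x - 8 = 0.
Solving gives x = 8 or x = -1.
Check each candidate in the original equation:
  x = 8: sqrt(25) = 5, while x - 3 = 5 — valid.
  x = -1: sqrt(16) = 4, while x - 3 = -4 — extraneous.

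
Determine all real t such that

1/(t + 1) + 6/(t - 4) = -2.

t = -2 or t = 1.5

Multiply both sides by (t + 1)(t - 4):
(t - 4) + 6(t + 1) = -2(t + 1)(t - 4).
Expand and collect terms: -2t^2 - t + 6 = 0.
Factor or apply the quadratic formula: t = -2 or t = 1.5.
Neither value makes a denominator zero (t != -1, t != 4), so both are valid.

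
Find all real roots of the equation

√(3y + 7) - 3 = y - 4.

y = 6

Isolate the radical: √(3y + 7) = y - 1.
Square both sides: 3y + 7 = (y - 1)².
Expand and rearrange: y² - 5y - 6 = 0.
Solving gives y = 6 or y = -1.
Check each candidate in the original equation:
  y = 6: √(25) = 5, while y - 1 = 5 — valid.
  y = -1: √(4) = 2, while y - 1 = -2 — extraneous.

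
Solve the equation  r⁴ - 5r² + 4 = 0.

Let u = r². The equation becomes u² - 5u + 4 = 0.
Factor: (u - 4)(u - 1) = 0, so u = 4 or u = 1.
r² = 4 gives r = ±2.
r² = 1 gives r = ±1.

r = -2 or r = -1 or r = 1 or r = 2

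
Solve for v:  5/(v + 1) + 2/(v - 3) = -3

Multiply both sides by (v + 1)(v - 3):
5(v - 3) + 2(v + 1) = -3(v + 1)(v - 3).
Expand and collect terms: -3v^2 - v + 22 = 0.
By the quadratic formula, v = (1 +/- sqrt(265)) / -6, so v ~= -2.8798 or v ~= 2.5465.
Neither value makes a denominator zero (v != -1, v != 3), so both are valid.

v = -2.8798 or v = 2.5465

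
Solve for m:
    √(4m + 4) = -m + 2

m = 0

Square both sides: 4m + 4 = (-m + 2)².
Expand and rearrange: m² - 8m = 0.
Solving gives m = 8 or m = 0.
Check each candidate in the original equation:
  m = 8: √(36) = 6, while -m + 2 = -6 — extraneous.
  m = 0: √(4) = 2, while -m + 2 = 2 — valid.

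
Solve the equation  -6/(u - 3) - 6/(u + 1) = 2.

u = -5.6056 or u = 1.6056

Multiply both sides by (u - 3)(u + 1):
-6(u + 1) - 6(u - 3) = 2(u - 3)(u + 1).
Expand and collect terms: 2u² + 8u - 18 = 0.
By the quadratic formula, u = (-8 ± √208) / 4, so u ≈ 1.6056 or u ≈ -5.6056.
Neither value makes a denominator zero (u ≠ 3, u ≠ -1), so both are valid.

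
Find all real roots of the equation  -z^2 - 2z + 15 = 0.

Factor: -1(z - 3)(z + 5) = 0.
So z = 3 or z = -5.

z = -5 or z = 3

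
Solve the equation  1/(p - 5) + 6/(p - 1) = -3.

Multiply both sides by (p - 5)(p - 1):
(p - 1) + 6(p - 5) = -3(p - 5)(p - 1).
Expand and collect terms: -3p^2 + 11p + 16 = 0.
By the quadratic formula, p = (-11 +/- sqrt(313)) / -6, so p ~= -1.1153 or p ~= 4.782.
Neither value makes a denominator zero (p != 5, p != 1), so both are valid.

p = -1.1153 or p = 4.782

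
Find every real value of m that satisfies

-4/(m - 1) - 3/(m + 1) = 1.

m = -7 or m = 0

Multiply both sides by (m - 1)(m + 1):
-4(m + 1) - 3(m - 1) = (m - 1)(m + 1).
Expand and collect terms: m^2 + 7m = 0.
Factor or apply the quadratic formula: m = 0 or m = -7.
Neither value makes a denominator zero (m != 1, m != -1), so both are valid.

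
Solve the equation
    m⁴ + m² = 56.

Let u = m². The equation becomes u² + u - 56 = 0.
Factor: (u + 8)(u - 7) = 0, so u = -8 or u = 7.
m² = -8 < 0 has no real solution.
m² = 7 gives m = ±√(7) ≈ ±2.6458.

m = -2.6458 or m = 2.6458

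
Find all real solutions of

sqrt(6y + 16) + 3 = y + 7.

y = -2 or y = 0

Isolate the radical: sqrt(6y + 16) = y + 4.
Square both sides: 6y + 16 = (y + 4)^2.
Expand and rearrange: y^2 + 2y = 0.
Solving gives y = 0 or y = -2.
Check each candidate in the original equation:
  y = 0: sqrt(16) = 4, while y + 4 = 4 — valid.
  y = -2: sqrt(4) = 2, while y + 4 = 2 — valid.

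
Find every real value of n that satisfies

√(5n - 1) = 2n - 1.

Square both sides: 5n - 1 = (2n - 1)².
Expand and rearrange: 4n² - 9n + 2 = 0.
Solving gives n = 2 or n = 0.25.
Check each candidate in the original equation:
  n = 2: √(9) = 3, while 2n - 1 = 3 — valid.
  n = 0.25: √(0.25) = 0.5, while 2n - 1 = -0.5 — extraneous.

n = 2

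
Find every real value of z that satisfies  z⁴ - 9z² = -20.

Let u = z². The equation becomes u² - 9u + 20 = 0.
Factor: (u - 4)(u - 5) = 0, so u = 4 or u = 5.
z² = 4 gives z = ±2.
z² = 5 gives z = ±√(5) ≈ ±2.2361.

z = -2.2361 or z = -2 or z = 2 or z = 2.2361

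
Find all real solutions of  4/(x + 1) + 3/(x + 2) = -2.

Multiply both sides by (x + 1)(x + 2):
4(x + 2) + 3(x + 1) = -2(x + 1)(x + 2).
Expand and collect terms: -2x^2 - 13x - 15 = 0.
Factor or apply the quadratic formula: x = -5 or x = -1.5.
Neither value makes a denominator zero (x != -1, x != -2), so both are valid.

x = -5 or x = -1.5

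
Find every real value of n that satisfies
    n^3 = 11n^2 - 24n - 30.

Rearrange: n^3 - 11n^2 + 24n + 30 = 0.
Possible rational roots are divisors of 30. Testing n = 5 gives 0, so (n - 5) is a factor.
Divide: n^3 - 11n^2 + 24n + 30 = (n - 5)(n^2 - 6n - 6).
Apply the quadratic formula to n^2 - 6n - 6 = 0: n = (6 +/- sqrt(60))/2, i.e. n ~= 6.873 or n ~= -0.873.

n = -0.873 or n = 5 or n = 6.873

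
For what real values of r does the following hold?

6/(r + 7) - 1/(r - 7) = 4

r = -5.4693 or r = 6.7193

Multiply both sides by (r + 7)(r - 7):
6(r - 7) - (r + 7) = 4(r + 7)(r - 7).
Expand and collect terms: 4r^2 - 5r - 147 = 0.
By the quadratic formula, r = (5 +/- sqrt(2377)) / 8, so r ~= 6.7193 or r ~= -5.4693.
Neither value makes a denominator zero (r != -7, r != 7), so both are valid.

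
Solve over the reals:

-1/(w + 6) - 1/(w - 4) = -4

Multiply both sides by (w + 6)(w - 4):
-(w - 4) - (w + 6) = -4(w + 6)(w - 4).
Expand and collect terms: -4w^2 - 6w + 98 = 0.
By the quadratic formula, w = (6 +/- sqrt(1604)) / -8, so w ~= -5.7562 or w ~= 4.2562.
Neither value makes a denominator zero (w != -6, w != 4), so both are valid.

w = -5.7562 or w = 4.2562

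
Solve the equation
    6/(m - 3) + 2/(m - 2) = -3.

Multiply both sides by (m - 3)(m - 2):
6(m - 2) + 2(m - 3) = -3(m - 3)(m - 2).
Expand and collect terms: -3m² + 7m = 0.
Factor or apply the quadratic formula: m = 0 or m = 2.3333.
Neither value makes a denominator zero (m ≠ 3, m ≠ 2), so both are valid.

m = 0 or m = 2.3333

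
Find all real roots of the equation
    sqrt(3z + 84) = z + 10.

z = -1

Square both sides: 3z + 84 = (z + 10)^2.
Expand and rearrange: z^2 + 17z + 16 = 0.
Solving gives z = -1 or z = -16.
Check each candidate in the original equation:
  z = -1: sqrt(81) = 9, while z + 10 = 9 — valid.
  z = -16: sqrt(36) = 6, while z + 10 = -6 — extraneous.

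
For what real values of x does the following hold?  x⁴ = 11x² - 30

Let u = x². The equation becomes u² - 11u + 30 = 0.
Factor: (u - 5)(u - 6) = 0, so u = 5 or u = 6.
x² = 5 gives x = ±√(5) ≈ ±2.2361.
x² = 6 gives x = ±√(6) ≈ ±2.4495.

x = -2.4495 or x = -2.2361 or x = 2.2361 or x = 2.4495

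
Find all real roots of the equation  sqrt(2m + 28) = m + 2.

Square both sides: 2m + 28 = (m + 2)^2.
Expand and rearrange: m^2 + 2m - 24 = 0.
Solving gives m = 4 or m = -6.
Check each candidate in the original equation:
  m = 4: sqrt(36) = 6, while m + 2 = 6 — valid.
  m = -6: sqrt(16) = 4, while m + 2 = -4 — extraneous.

m = 4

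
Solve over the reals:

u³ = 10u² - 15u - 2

u = -0.1231 or u = 2 or u = 8.1231

Rearrange: u³ - 10u² + 15u + 2 = 0.
Possible rational roots are divisors of 2. Testing u = 2 gives 0, so (u - 2) is a factor.
Divide: u³ - 10u² + 15u + 2 = (u - 2)(u² - 8u - 1).
Apply the quadratic formula to u² - 8u - 1 = 0: u = (8 ± √68)/2, i.e. u ≈ 8.1231 or u ≈ -0.1231.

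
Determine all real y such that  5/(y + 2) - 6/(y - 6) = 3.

Multiply both sides by (y + 2)(y - 6):
5(y - 6) - 6(y + 2) = 3(y + 2)(y - 6).
Expand and collect terms: 3y² - 11y + 6 = 0.
Factor or apply the quadratic formula: y = 3 or y = 0.6667.
Neither value makes a denominator zero (y ≠ -2, y ≠ 6), so both are valid.

y = 0.6667 or y = 3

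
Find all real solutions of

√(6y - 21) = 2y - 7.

y = 3.5 or y = 5

Square both sides: 6y - 21 = (2y - 7)².
Expand and rearrange: 4y² - 34y + 70 = 0.
Solving gives y = 5 or y = 3.5.
Check each candidate in the original equation:
  y = 5: √(9) = 3, while 2y - 7 = 3 — valid.
  y = 3.5: √(0) = 0, while 2y - 7 = 0 — valid.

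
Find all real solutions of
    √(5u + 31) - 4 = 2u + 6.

u = -3

Isolate the radical: √(5u + 31) = 2u + 10.
Square both sides: 5u + 31 = (2u + 10)².
Expand and rearrange: 4u² + 35u + 69 = 0.
Solving gives u = -3 or u = -5.75.
Check each candidate in the original equation:
  u = -3: √(16) = 4, while 2u + 10 = 4 — valid.
  u = -5.75: √(2.25) = 1.5, while 2u + 10 = -1.5 — extraneous.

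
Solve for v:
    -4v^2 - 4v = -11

Rearrange to standard form: -4v^2 - 4v + 11 = 0.
Discriminant: (-4)^2 - 4*(-4)*11 = 192.
Quadratic formula: v = (4 +/- sqrt(192)) / (-8).
So v = -sqrt(3) - 1/2 ~= -2.2321 or v = -1/2 + sqrt(3) ~= 1.2321.

v = -2.2321 or v = 1.2321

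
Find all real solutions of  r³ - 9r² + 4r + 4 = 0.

r = -0.4721 or r = 1 or r = 8.4721

Possible rational roots are divisors of 4. Testing r = 1 gives 0, so (r - 1) is a factor.
Divide: r³ - 9r² + 4r + 4 = (r - 1)(r² - 8r - 4).
Apply the quadratic formula to r² - 8r - 4 = 0: r = (8 ± √80)/2, i.e. r ≈ 8.4721 or r ≈ -0.4721.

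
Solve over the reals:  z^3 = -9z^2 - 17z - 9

Rearrange: z^3 + 9z^2 + 17z + 9 = 0.
Possible rational roots are divisors of 9. Testing z = -1 gives 0, so (z + 1) is a factor.
Divide: z^3 + 9z^2 + 17z + 9 = (z + 1)(z^2 + 8z + 9).
Apply the quadratic formula to z^2 + 8z + 9 = 0: z = (-8 +/- sqrt(28))/2, i.e. z ~= -1.3542 or z ~= -6.6458.

z = -6.6458 or z = -1.3542 or z = -1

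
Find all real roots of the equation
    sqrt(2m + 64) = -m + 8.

Square both sides: 2m + 64 = (-m + 8)^2.
Expand and rearrange: m^2 - 18m = 0.
Solving gives m = 18 or m = 0.
Check each candidate in the original equation:
  m = 18: sqrt(100) = 10, while -m + 8 = -10 — extraneous.
  m = 0: sqrt(64) = 8, while -m + 8 = 8 — valid.

m = 0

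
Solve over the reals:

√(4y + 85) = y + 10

Square both sides: 4y + 85 = (y + 10)².
Expand and rearrange: y² + 16y + 15 = 0.
Solving gives y = -1 or y = -15.
Check each candidate in the original equation:
  y = -1: √(81) = 9, while y + 10 = 9 — valid.
  y = -15: √(25) = 5, while y + 10 = -5 — extraneous.

y = -1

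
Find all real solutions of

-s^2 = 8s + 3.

Rearrange to standard form: -s^2 - 8s - 3 = 0.
Discriminant: (-8)^2 - 4*(-1)*(-3) = 52.
Quadratic formula: s = (8 +/- sqrt(52)) / (-2).
So s = -4 - sqrt(13) ~= -7.6056 or s = -4 + sqrt(13) ~= -0.3944.

s = -7.6056 or s = -0.3944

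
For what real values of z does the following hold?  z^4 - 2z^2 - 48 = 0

z = -2.8284 or z = 2.8284

Let u = z^2. The equation becomes u^2 - 2u - 48 = 0.
Factor: (u - 8)(u + 6) = 0, so u = 8 or u = -6.
z^2 = 8 gives z = +/-2*sqrt(2) ~= +/-2.8284.
z^2 = -6 < 0 has no real solution.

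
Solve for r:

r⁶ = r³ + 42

Let u = r³. The equation becomes u² - u - 42 = 0.
Factor: (u + 6)(u - 7) = 0, so u = -6 or u = 7.
r³ = -6 gives r = -∛(6) ≈ -1.8171.
r³ = 7 gives r = ∛(7) ≈ 1.9129.

r = -1.8171 or r = 1.9129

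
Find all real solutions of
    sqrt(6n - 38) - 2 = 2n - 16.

n = 9

Isolate the radical: sqrt(6n - 38) = 2n - 14.
Square both sides: 6n - 38 = (2n - 14)^2.
Expand and rearrange: 4n^2 - 62n + 234 = 0.
Solving gives n = 9 or n = 6.5.
Check each candidate in the original equation:
  n = 9: sqrt(16) = 4, while 2n - 14 = 4 — valid.
  n = 6.5: sqrt(1) = 1, while 2n - 14 = -1 — extraneous.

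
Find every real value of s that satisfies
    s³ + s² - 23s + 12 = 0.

Possible rational roots are divisors of 12. Testing s = 4 gives 0, so (s - 4) is a factor.
Divide: s³ + s² - 23s + 12 = (s - 4)(s² + 5s - 3).
Apply the quadratic formula to s² + 5s - 3 = 0: s = (-5 ± √37)/2, i.e. s ≈ 0.5414 or s ≈ -5.5414.

s = -5.5414 or s = 0.5414 or s = 4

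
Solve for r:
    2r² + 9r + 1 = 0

Discriminant: (9)² − 4·2·1 = 73.
Quadratic formula: r = (-9 ± √73) / 4.
So r = -9/4 + √(73)/4 ≈ -0.114 or r = -9/4 - √(73)/4 ≈ -4.386.

r = -4.386 or r = -0.114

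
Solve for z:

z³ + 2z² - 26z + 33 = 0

z = -6.6533 or z = 1.6533 or z = 3

Possible rational roots are divisors of 33. Testing z = 3 gives 0, so (z - 3) is a factor.
Divide: z³ + 2z² - 26z + 33 = (z - 3)(z² + 5z - 11).
Apply the quadratic formula to z² + 5z - 11 = 0: z = (-5 ± √69)/2, i.e. z ≈ 1.6533 or z ≈ -6.6533.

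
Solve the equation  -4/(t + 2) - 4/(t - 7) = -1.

Multiply both sides by (t + 2)(t - 7):
-4(t - 7) - 4(t + 2) = -(t + 2)(t - 7).
Expand and collect terms: -t^2 + 13t - 6 = 0.
By the quadratic formula, t = (-13 +/- sqrt(145)) / -2, so t ~= 0.4792 or t ~= 12.5208.
Neither value makes a denominator zero (t != -2, t != 7), so both are valid.

t = 0.4792 or t = 12.5208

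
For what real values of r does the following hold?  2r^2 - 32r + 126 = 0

r = 7 or r = 9

Factor: 2(r - 9)(r - 7) = 0.
So r = 9 or r = 7.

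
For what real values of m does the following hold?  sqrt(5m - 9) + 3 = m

m = 9

Isolate the radical: sqrt(5m - 9) = m - 3.
Square both sides: 5m - 9 = (m - 3)^2.
Expand and rearrange: m^2 - 11m + 18 = 0.
Solving gives m = 9 or m = 2.
Check each candidate in the original equation:
  m = 9: sqrt(36) = 6, while m - 3 = 6 — valid.
  m = 2: sqrt(1) = 1, while m - 3 = -1 — extraneous.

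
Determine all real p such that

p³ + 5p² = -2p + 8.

p = -4 or p = -2 or p = 1

Rearrange: p³ + 5p² + 2p - 8 = 0.
Possible rational roots are divisors of -8. Testing p = -2 gives 0, so (p + 2) is a factor.
Divide: p³ + 5p² + 2p - 8 = (p + 2)(p² + 3p - 4).
Factor the quadratic: p = 1 or p = -4.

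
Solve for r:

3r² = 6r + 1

Rearrange to standard form: 3r² - 6r - 1 = 0.
Discriminant: (-6)² − 4·3·(-1) = 48.
Quadratic formula: r = (6 ± √48) / 6.
So r = 1 + 2·√(3)/3 ≈ 2.1547 or r = 1 - 2·√(3)/3 ≈ -0.1547.

r = -0.1547 or r = 2.1547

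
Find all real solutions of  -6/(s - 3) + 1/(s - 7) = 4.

s = 1.566 or s = 7.184

Multiply both sides by (s - 3)(s - 7):
-6(s - 7) + (s - 3) = 4(s - 3)(s - 7).
Expand and collect terms: 4s² - 35s + 45 = 0.
By the quadratic formula, s = (35 ± √505) / 8, so s ≈ 7.184 or s ≈ 1.566.
Neither value makes a denominator zero (s ≠ 3, s ≠ 7), so both are valid.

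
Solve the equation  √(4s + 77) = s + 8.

s = 1

Square both sides: 4s + 77 = (s + 8)².
Expand and rearrange: s² + 12s - 13 = 0.
Solving gives s = 1 or s = -13.
Check each candidate in the original equation:
  s = 1: √(81) = 9, while s + 8 = 9 — valid.
  s = -13: √(25) = 5, while s + 8 = -5 — extraneous.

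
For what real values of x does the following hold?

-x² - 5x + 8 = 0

x = -6.2749 or x = 1.2749

Discriminant: (-5)² − 4·(-1)·8 = 57.
Quadratic formula: x = (5 ± √57) / (-2).
So x = -√(57)/2 - 5/2 ≈ -6.2749 or x = -5/2 + √(57)/2 ≈ 1.2749.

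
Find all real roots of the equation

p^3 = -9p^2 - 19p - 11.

Rearrange: p^3 + 9p^2 + 19p + 11 = 0.
Possible rational roots are divisors of 11. Testing p = -1 gives 0, so (p + 1) is a factor.
Divide: p^3 + 9p^2 + 19p + 11 = (p + 1)(p^2 + 8p + 11).
Apply the quadratic formula to p^2 + 8p + 11 = 0: p = (-8 +/- sqrt(20))/2, i.e. p ~= -1.7639 or p ~= -6.2361.

p = -6.2361 or p = -1.7639 or p = -1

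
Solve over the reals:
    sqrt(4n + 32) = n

n = 8

Square both sides: 4n + 32 = (n)^2.
Expand and rearrange: n^2 - 4n - 32 = 0.
Solving gives n = 8 or n = -4.
Check each candidate in the original equation:
  n = 8: sqrt(64) = 8, while n = 8 — valid.
  n = -4: sqrt(16) = 4, while n = -4 — extraneous.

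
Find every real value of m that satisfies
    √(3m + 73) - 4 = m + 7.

m = -3

Isolate the radical: √(3m + 73) = m + 11.
Square both sides: 3m + 73 = (m + 11)².
Expand and rearrange: m² + 19m + 48 = 0.
Solving gives m = -3 or m = -16.
Check each candidate in the original equation:
  m = -3: √(64) = 8, while m + 11 = 8 — valid.
  m = -16: √(25) = 5, while m + 11 = -5 — extraneous.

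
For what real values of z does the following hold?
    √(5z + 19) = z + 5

Square both sides: 5z + 19 = (z + 5)².
Expand and rearrange: z² + 5z + 6 = 0.
Solving gives z = -2 or z = -3.
Check each candidate in the original equation:
  z = -2: √(9) = 3, while z + 5 = 3 — valid.
  z = -3: √(4) = 2, while z + 5 = 2 — valid.

z = -3 or z = -2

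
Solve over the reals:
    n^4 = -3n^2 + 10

n = -1.4142 or n = 1.4142

Let u = n^2. The equation becomes u^2 + 3u - 10 = 0.
Factor: (u + 5)(u - 2) = 0, so u = -5 or u = 2.
n^2 = -5 < 0 has no real solution.
n^2 = 2 gives n = +/-sqrt(2) ~= +/-1.4142.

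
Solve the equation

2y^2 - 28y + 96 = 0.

Factor: 2(y - 6)(y - 8) = 0.
So y = 6 or y = 8.

y = 6 or y = 8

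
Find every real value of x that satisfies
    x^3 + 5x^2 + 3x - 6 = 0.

x = -3.7913 or x = -2 or x = 0.7913

Possible rational roots are divisors of -6. Testing x = -2 gives 0, so (x + 2) is a factor.
Divide: x^3 + 5x^2 + 3x - 6 = (x + 2)(x^2 + 3x - 3).
Apply the quadratic formula to x^2 + 3x - 3 = 0: x = (-3 +/- sqrt(21))/2, i.e. x ~= 0.7913 or x ~= -3.7913.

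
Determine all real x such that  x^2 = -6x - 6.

Rearrange to standard form: x^2 + 6x + 6 = 0.
Discriminant: (6)^2 - 4*1*6 = 12.
Quadratic formula: x = (-6 +/- sqrt(12)) / 2.
So x = -3 + sqrt(3) ~= -1.2679 or x = -3 - sqrt(3) ~= -4.7321.

x = -4.7321 or x = -1.2679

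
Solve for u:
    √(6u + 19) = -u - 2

Square both sides: 6u + 19 = (-u - 2)².
Expand and rearrange: u² - 2u - 15 = 0.
Solving gives u = 5 or u = -3.
Check each candidate in the original equation:
  u = 5: √(49) = 7, while -u - 2 = -7 — extraneous.
  u = -3: √(1) = 1, while -u - 2 = 1 — valid.

u = -3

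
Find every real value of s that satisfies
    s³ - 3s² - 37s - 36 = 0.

Possible rational roots are divisors of -36. Testing s = -4 gives 0, so (s + 4) is a factor.
Divide: s³ - 3s² - 37s - 36 = (s + 4)(s² - 7s - 9).
Apply the quadratic formula to s² - 7s - 9 = 0: s = (7 ± √85)/2, i.e. s ≈ 8.1098 or s ≈ -1.1098.

s = -4 or s = -1.1098 or s = 8.1098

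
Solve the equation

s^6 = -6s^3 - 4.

Let u = s^3. The equation becomes u^2 + 6u + 4 = 0.
By the quadratic formula, u = -3 + sqrt(5) or u = -3 - sqrt(5).
s^3 = -3 + sqrt(5) gives s = -(3 - sqrt(5))^(1/3) ~= -0.9142.
s^3 = -3 - sqrt(5) gives s = -(sqrt(5) + 3)^(1/3) ~= -1.7365.

s = -1.7365 or s = -0.9142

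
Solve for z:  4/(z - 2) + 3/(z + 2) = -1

Multiply both sides by (z - 2)(z + 2):
4(z + 2) + 3(z - 2) = -(z - 2)(z + 2).
Expand and collect terms: -z^2 - 7z + 2 = 0.
By the quadratic formula, z = (7 +/- sqrt(57)) / -2, so z ~= -7.2749 or z ~= 0.2749.
Neither value makes a denominator zero (z != 2, z != -2), so both are valid.

z = -7.2749 or z = 0.2749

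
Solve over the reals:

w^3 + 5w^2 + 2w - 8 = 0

Possible rational roots are divisors of -8. Testing w = -2 gives 0, so (w + 2) is a factor.
Divide: w^3 + 5w^2 + 2w - 8 = (w + 2)(w^2 + 3w - 4).
Factor the quadratic: w = 1 or w = -4.

w = -4 or w = -2 or w = 1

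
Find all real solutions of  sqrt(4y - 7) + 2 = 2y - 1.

y = 2

Isolate the radical: sqrt(4y - 7) = 2y - 3.
Square both sides: 4y - 7 = (2y - 3)^2.
Expand and rearrange: 4y^2 - 16y + 16 = 0.
This gives the repeated root y = 2.
Check in the original equation:
  y = 2: sqrt(1) = 1, while 2y - 3 = 1 — valid.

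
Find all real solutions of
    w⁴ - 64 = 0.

w = -2.8284 or w = 2.8284

Let u = w². The equation becomes u² - 64 = 0.
Factor: (u + 8)(u - 8) = 0, so u = -8 or u = 8.
w² = -8 < 0 has no real solution.
w² = 8 gives w = ±2·√(2) ≈ ±2.8284.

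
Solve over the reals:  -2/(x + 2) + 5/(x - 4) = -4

x = -1.3475 or x = 2.5975

Multiply both sides by (x + 2)(x - 4):
-2(x - 4) + 5(x + 2) = -4(x + 2)(x - 4).
Expand and collect terms: -4x^2 + 5x + 14 = 0.
By the quadratic formula, x = (-5 +/- sqrt(249)) / -8, so x ~= -1.3475 or x ~= 2.5975.
Neither value makes a denominator zero (x != -2, x != 4), so both are valid.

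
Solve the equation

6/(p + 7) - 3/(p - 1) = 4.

Multiply both sides by (p + 7)(p - 1):
6(p - 1) - 3(p + 7) = 4(p + 7)(p - 1).
Expand and collect terms: 4p^2 + 21p - 1 = 0.
By the quadratic formula, p = (-21 +/- sqrt(457)) / 8, so p ~= 0.0472 or p ~= -5.2972.
Neither value makes a denominator zero (p != -7, p != 1), so both are valid.

p = -5.2972 or p = 0.0472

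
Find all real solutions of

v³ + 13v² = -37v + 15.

Rearrange: v³ + 13v² + 37v - 15 = 0.
Possible rational roots are divisors of -15. Testing v = -5 gives 0, so (v + 5) is a factor.
Divide: v³ + 13v² + 37v - 15 = (v + 5)(v² + 8v - 3).
Apply the quadratic formula to v² + 8v - 3 = 0: v = (-8 ± √76)/2, i.e. v ≈ 0.3589 or v ≈ -8.3589.

v = -8.3589 or v = -5 or v = 0.3589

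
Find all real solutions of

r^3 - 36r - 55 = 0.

r = -5 or r = -1.6533 or r = 6.6533

Possible rational roots are divisors of -55. Testing r = -5 gives 0, so (r + 5) is a factor.
Divide: r^3 - 36r - 55 = (r + 5)(r^2 - 5r - 11).
Apply the quadratic formula to r^2 - 5r - 11 = 0: r = (5 +/- sqrt(69))/2, i.e. r ~= 6.6533 or r ~= -1.6533.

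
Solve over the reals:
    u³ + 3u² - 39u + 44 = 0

u = -8.3218 or u = 1.3218 or u = 4

Possible rational roots are divisors of 44. Testing u = 4 gives 0, so (u - 4) is a factor.
Divide: u³ + 3u² - 39u + 44 = (u - 4)(u² + 7u - 11).
Apply the quadratic formula to u² + 7u - 11 = 0: u = (-7 ± √93)/2, i.e. u ≈ 1.3218 or u ≈ -8.3218.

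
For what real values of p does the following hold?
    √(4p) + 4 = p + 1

Isolate the radical: √(4p) = p - 3.
Square both sides: 4p = (p - 3)².
Expand and rearrange: p² - 10p + 9 = 0.
Solving gives p = 9 or p = 1.
Check each candidate in the original equation:
  p = 9: √(36) = 6, while p - 3 = 6 — valid.
  p = 1: √(4) = 2, while p - 3 = -2 — extraneous.

p = 9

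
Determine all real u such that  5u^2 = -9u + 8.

Rearrange to standard form: 5u^2 + 9u - 8 = 0.
Discriminant: (9)^2 - 4*5*(-8) = 241.
Quadratic formula: u = (-9 +/- sqrt(241)) / 10.
So u = -9/10 + sqrt(241)/10 ~= 0.6524 or u = -sqrt(241)/10 - 9/10 ~= -2.4524.

u = -2.4524 or u = 0.6524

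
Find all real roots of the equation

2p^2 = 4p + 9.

p = -1.3452 or p = 3.3452

Rearrange to standard form: 2p^2 - 4p - 9 = 0.
Discriminant: (-4)^2 - 4*2*(-9) = 88.
Quadratic formula: p = (4 +/- sqrt(88)) / 4.
So p = 1 + sqrt(22)/2 ~= 3.3452 or p = 1 - sqrt(22)/2 ~= -1.3452.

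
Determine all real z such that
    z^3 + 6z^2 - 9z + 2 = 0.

Possible rational roots are divisors of 2. Testing z = 1 gives 0, so (z - 1) is a factor.
Divide: z^3 + 6z^2 - 9z + 2 = (z - 1)(z^2 + 7z - 2).
Apply the quadratic formula to z^2 + 7z - 2 = 0: z = (-7 +/- sqrt(57))/2, i.e. z ~= 0.2749 or z ~= -7.2749.

z = -7.2749 or z = 0.2749 or z = 1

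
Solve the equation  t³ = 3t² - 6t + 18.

t = 3

Rearrange: t³ - 3t² + 6t - 18 = 0.
Possible rational roots are divisors of -18. Testing t = 3 gives 0, so (t - 3) is a factor.
Divide: t³ - 3t² + 6t - 18 = (t - 3)(t² + 6).
The quadratic t² + 6 has discriminant -24 < 0, so no further real roots.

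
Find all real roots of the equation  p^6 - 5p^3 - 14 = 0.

p = -1.2599 or p = 1.9129

Let u = p^3. The equation becomes u^2 - 5u - 14 = 0.
Factor: (u - 7)(u + 2) = 0, so u = 7 or u = -2.
p^3 = 7 gives p = (7)^(1/3) ~= 1.9129.
p^3 = -2 gives p = -(2)^(1/3) ~= -1.2599.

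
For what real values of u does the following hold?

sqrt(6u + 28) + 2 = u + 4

Isolate the radical: sqrt(6u + 28) = u + 2.
Square both sides: 6u + 28 = (u + 2)^2.
Expand and rearrange: u^2 - 2u - 24 = 0.
Solving gives u = 6 or u = -4.
Check each candidate in the original equation:
  u = 6: sqrt(64) = 8, while u + 2 = 8 — valid.
  u = -4: sqrt(4) = 2, while u + 2 = -2 — extraneous.

u = 6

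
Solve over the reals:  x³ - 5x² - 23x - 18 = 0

Possible rational roots are divisors of -18. Testing x = -2 gives 0, so (x + 2) is a factor.
Divide: x³ - 5x² - 23x - 18 = (x + 2)(x² - 7x - 9).
Apply the quadratic formula to x² - 7x - 9 = 0: x = (7 ± √85)/2, i.e. x ≈ 8.1098 or x ≈ -1.1098.

x = -2 or x = -1.1098 or x = 8.1098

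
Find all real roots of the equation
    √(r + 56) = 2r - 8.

r = 8

Square both sides: r + 56 = (2r - 8)².
Expand and rearrange: 4r² - 33r + 8 = 0.
Solving gives r = 8 or r = 0.25.
Check each candidate in the original equation:
  r = 8: √(64) = 8, while 2r - 8 = 8 — valid.
  r = 0.25: √(56.25) = 7.5, while 2r - 8 = -7.5 — extraneous.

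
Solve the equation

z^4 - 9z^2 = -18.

z = -2.4495 or z = -1.7321 or z = 1.7321 or z = 2.4495

Let u = z^2. The equation becomes u^2 - 9u + 18 = 0.
Factor: (u - 6)(u - 3) = 0, so u = 6 or u = 3.
z^2 = 6 gives z = +/-sqrt(6) ~= +/-2.4495.
z^2 = 3 gives z = +/-sqrt(3) ~= +/-1.7321.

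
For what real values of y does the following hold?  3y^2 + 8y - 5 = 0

Discriminant: (8)^2 - 4*3*(-5) = 124.
Quadratic formula: y = (-8 +/- sqrt(124)) / 6.
So y = -4/3 + sqrt(31)/3 ~= 0.5226 or y = -sqrt(31)/3 - 4/3 ~= -3.1893.

y = -3.1893 or y = 0.5226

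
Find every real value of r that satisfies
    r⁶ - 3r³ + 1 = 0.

r = 0.7256 or r = 1.3782

Let u = r³. The equation becomes u² - 3u + 1 = 0.
By the quadratic formula, u = √(5)/2 + 3/2 or u = 3/2 - √(5)/2.
r³ = √(5)/2 + 3/2 gives r = ∛(√(5)/2 + 3/2) ≈ 1.3782.
r³ = 3/2 - √(5)/2 gives r = ∛(3/2 - √(5)/2) ≈ 0.7256.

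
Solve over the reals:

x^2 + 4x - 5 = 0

x = -5 or x = 1

Factor: (x + 5)(x - 1) = 0.
So x = -5 or x = 1.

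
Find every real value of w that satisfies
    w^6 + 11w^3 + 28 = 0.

Let u = w^3. The equation becomes u^2 + 11u + 28 = 0.
Factor: (u + 4)(u + 7) = 0, so u = -4 or u = -7.
w^3 = -4 gives w = -(4)^(1/3) ~= -1.5874.
w^3 = -7 gives w = -(7)^(1/3) ~= -1.9129.

w = -1.9129 or w = -1.5874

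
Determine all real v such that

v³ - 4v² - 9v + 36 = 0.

v = -3 or v = 3 or v = 4

Possible rational roots are divisors of 36. Testing v = 3 gives 0, so (v - 3) is a factor.
Divide: v³ - 4v² - 9v + 36 = (v - 3)(v² - v - 12).
Factor the quadratic: v = 4 or v = -3.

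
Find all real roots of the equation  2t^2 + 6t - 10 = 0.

Discriminant: (6)^2 - 4*2*(-10) = 116.
Quadratic formula: t = (-6 +/- sqrt(116)) / 4.
So t = -3/2 + sqrt(29)/2 ~= 1.1926 or t = -sqrt(29)/2 - 3/2 ~= -4.1926.

t = -4.1926 or t = 1.1926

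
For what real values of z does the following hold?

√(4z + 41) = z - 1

Square both sides: 4z + 41 = (z - 1)².
Expand and rearrange: z² - 6z - 40 = 0.
Solving gives z = 10 or z = -4.
Check each candidate in the original equation:
  z = 10: √(81) = 9, while z - 1 = 9 — valid.
  z = -4: √(25) = 5, while z - 1 = -5 — extraneous.

z = 10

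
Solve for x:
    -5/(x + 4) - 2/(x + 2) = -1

x = -2.7016 or x = 3.7016

Multiply both sides by (x + 4)(x + 2):
-5(x + 2) - 2(x + 4) = -(x + 4)(x + 2).
Expand and collect terms: -x² + x + 10 = 0.
By the quadratic formula, x = (-1 ± √41) / -2, so x ≈ -2.7016 or x ≈ 3.7016.
Neither value makes a denominator zero (x ≠ -4, x ≠ -2), so both are valid.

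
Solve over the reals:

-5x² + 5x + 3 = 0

Discriminant: (5)² − 4·(-5)·3 = 85.
Quadratic formula: x = (-5 ± √85) / (-10).
So x = 1/2 - √(85)/10 ≈ -0.422 or x = 1/2 + √(85)/10 ≈ 1.422.

x = -0.422 or x = 1.422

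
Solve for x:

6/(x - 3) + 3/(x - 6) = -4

x = 1.2208 or x = 5.5292

Multiply both sides by (x - 3)(x - 6):
6(x - 6) + 3(x - 3) = -4(x - 3)(x - 6).
Expand and collect terms: -4x² + 27x - 27 = 0.
By the quadratic formula, x = (-27 ± √297) / -8, so x ≈ 1.2208 or x ≈ 5.5292.
Neither value makes a denominator zero (x ≠ 3, x ≠ 6), so both are valid.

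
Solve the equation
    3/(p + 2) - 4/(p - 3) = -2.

p = -3.131 or p = 4.631

Multiply both sides by (p + 2)(p - 3):
3(p - 3) - 4(p + 2) = -2(p + 2)(p - 3).
Expand and collect terms: -2p^2 + 3p + 29 = 0.
By the quadratic formula, p = (-3 +/- sqrt(241)) / -4, so p ~= -3.131 or p ~= 4.631.
Neither value makes a denominator zero (p != -2, p != 3), so both are valid.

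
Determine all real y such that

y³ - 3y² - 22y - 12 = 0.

Possible rational roots are divisors of -12. Testing y = -3 gives 0, so (y + 3) is a factor.
Divide: y³ - 3y² - 22y - 12 = (y + 3)(y² - 6y - 4).
Apply the quadratic formula to y² - 6y - 4 = 0: y = (6 ± √52)/2, i.e. y ≈ 6.6056 or y ≈ -0.6056.

y = -3 or y = -0.6056 or y = 6.6056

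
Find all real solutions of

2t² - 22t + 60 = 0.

t = 5 or t = 6

Factor: 2(t - 5)(t - 6) = 0.
So t = 5 or t = 6.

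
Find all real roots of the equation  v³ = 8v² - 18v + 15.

Rearrange: v³ - 8v² + 18v - 15 = 0.
Possible rational roots are divisors of -15. Testing v = 5 gives 0, so (v - 5) is a factor.
Divide: v³ - 8v² + 18v - 15 = (v - 5)(v² - 3v + 3).
The quadratic v² - 3v + 3 has discriminant -3 < 0, so no further real roots.

v = 5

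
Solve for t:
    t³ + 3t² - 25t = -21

Rearrange: t³ + 3t² - 25t + 21 = 0.
Possible rational roots are divisors of 21. Testing t = 3 gives 0, so (t - 3) is a factor.
Divide: t³ + 3t² - 25t + 21 = (t - 3)(t² + 6t - 7).
Factor the quadratic: t = 1 or t = -7.

t = -7 or t = 1 or t = 3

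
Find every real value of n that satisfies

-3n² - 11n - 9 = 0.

Discriminant: (-11)² − 4·(-3)·(-9) = 13.
Quadratic formula: n = (11 ± √13) / (-6).
So n = -11/6 - √(13)/6 ≈ -2.4343 or n = -11/6 + √(13)/6 ≈ -1.2324.

n = -2.4343 or n = -1.2324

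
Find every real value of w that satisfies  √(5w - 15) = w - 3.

w = 3 or w = 8

Square both sides: 5w - 15 = (w - 3)².
Expand and rearrange: w² - 11w + 24 = 0.
Solving gives w = 8 or w = 3.
Check each candidate in the original equation:
  w = 8: √(25) = 5, while w - 3 = 5 — valid.
  w = 3: √(0) = 0, while w - 3 = 0 — valid.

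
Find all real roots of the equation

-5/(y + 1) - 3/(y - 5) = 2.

y = -4 or y = 4

Multiply both sides by (y + 1)(y - 5):
-5(y - 5) - 3(y + 1) = 2(y + 1)(y - 5).
Expand and collect terms: 2y^2 - 32 = 0.
Factor or apply the quadratic formula: y = 4 or y = -4.
Neither value makes a denominator zero (y != -1, y != 5), so both are valid.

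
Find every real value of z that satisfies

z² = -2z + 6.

Rearrange to standard form: z² + 2z - 6 = 0.
Discriminant: (2)² − 4·1·(-6) = 28.
Quadratic formula: z = (-2 ± √28) / 2.
So z = -1 + √(7) ≈ 1.6458 or z = -√(7) - 1 ≈ -3.6458.

z = -3.6458 or z = 1.6458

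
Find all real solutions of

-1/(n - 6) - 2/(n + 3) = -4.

n = -2.5143 or n = 6.2643

Multiply both sides by (n - 6)(n + 3):
-(n + 3) - 2(n - 6) = -4(n - 6)(n + 3).
Expand and collect terms: -4n^2 + 15n + 63 = 0.
By the quadratic formula, n = (-15 +/- sqrt(1233)) / -8, so n ~= -2.5143 or n ~= 6.2643.
Neither value makes a denominator zero (n != 6, n != -3), so both are valid.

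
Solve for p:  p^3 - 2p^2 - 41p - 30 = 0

p = -5 or p = -0.772 or p = 7.772

Possible rational roots are divisors of -30. Testing p = -5 gives 0, so (p + 5) is a factor.
Divide: p^3 - 2p^2 - 41p - 30 = (p + 5)(p^2 - 7p - 6).
Apply the quadratic formula to p^2 - 7p - 6 = 0: p = (7 +/- sqrt(73))/2, i.e. p ~= 7.772 or p ~= -0.772.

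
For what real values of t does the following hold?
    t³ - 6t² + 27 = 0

t = -1.8541 or t = 3 or t = 4.8541

Possible rational roots are divisors of 27. Testing t = 3 gives 0, so (t - 3) is a factor.
Divide: t³ - 6t² + 27 = (t - 3)(t² - 3t - 9).
Apply the quadratic formula to t² - 3t - 9 = 0: t = (3 ± √45)/2, i.e. t ≈ 4.8541 or t ≈ -1.8541.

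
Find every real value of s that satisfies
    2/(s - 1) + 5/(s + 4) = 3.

Multiply both sides by (s - 1)(s + 4):
2(s + 4) + 5(s - 1) = 3(s - 1)(s + 4).
Expand and collect terms: 3s² + 2s - 15 = 0.
By the quadratic formula, s = (-2 ± √184) / 6, so s ≈ 1.9274 or s ≈ -2.5941.
Neither value makes a denominator zero (s ≠ 1, s ≠ -4), so both are valid.

s = -2.5941 or s = 1.9274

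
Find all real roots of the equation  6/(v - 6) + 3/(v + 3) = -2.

v = -5.0584 or v = 3.5584

Multiply both sides by (v - 6)(v + 3):
6(v + 3) + 3(v - 6) = -2(v - 6)(v + 3).
Expand and collect terms: -2v^2 - 3v + 36 = 0.
By the quadratic formula, v = (3 +/- sqrt(297)) / -4, so v ~= -5.0584 or v ~= 3.5584.
Neither value makes a denominator zero (v != 6, v != -3), so both are valid.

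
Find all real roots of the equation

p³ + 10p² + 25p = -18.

p = -6.6458 or p = -2 or p = -1.3542

Rearrange: p³ + 10p² + 25p + 18 = 0.
Possible rational roots are divisors of 18. Testing p = -2 gives 0, so (p + 2) is a factor.
Divide: p³ + 10p² + 25p + 18 = (p + 2)(p² + 8p + 9).
Apply the quadratic formula to p² + 8p + 9 = 0: p = (-8 ± √28)/2, i.e. p ≈ -1.3542 or p ≈ -6.6458.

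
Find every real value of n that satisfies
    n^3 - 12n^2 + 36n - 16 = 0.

n = 0.5359 or n = 4 or n = 7.4641

Possible rational roots are divisors of -16. Testing n = 4 gives 0, so (n - 4) is a factor.
Divide: n^3 - 12n^2 + 36n - 16 = (n - 4)(n^2 - 8n + 4).
Apply the quadratic formula to n^2 - 8n + 4 = 0: n = (8 +/- sqrt(48))/2, i.e. n ~= 7.4641 or n ~= 0.5359.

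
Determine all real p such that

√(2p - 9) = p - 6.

Square both sides: 2p - 9 = (p - 6)².
Expand and rearrange: p² - 14p + 45 = 0.
Solving gives p = 9 or p = 5.
Check each candidate in the original equation:
  p = 9: √(9) = 3, while p - 6 = 3 — valid.
  p = 5: √(1) = 1, while p - 6 = -1 — extraneous.

p = 9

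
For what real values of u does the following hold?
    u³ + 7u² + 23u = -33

u = -3

Rearrange: u³ + 7u² + 23u + 33 = 0.
Possible rational roots are divisors of 33. Testing u = -3 gives 0, so (u + 3) is a factor.
Divide: u³ + 7u² + 23u + 33 = (u + 3)(u² + 4u + 11).
The quadratic u² + 4u + 11 has discriminant -28 < 0, so no further real roots.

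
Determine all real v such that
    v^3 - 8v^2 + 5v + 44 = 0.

Possible rational roots are divisors of 44. Testing v = 4 gives 0, so (v - 4) is a factor.
Divide: v^3 - 8v^2 + 5v + 44 = (v - 4)(v^2 - 4v - 11).
Apply the quadratic formula to v^2 - 4v - 11 = 0: v = (4 +/- sqrt(60))/2, i.e. v ~= 5.873 or v ~= -1.873.

v = -1.873 or v = 4 or v = 5.873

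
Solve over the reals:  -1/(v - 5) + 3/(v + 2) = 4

Multiply both sides by (v - 5)(v + 2):
-(v + 2) + 3(v - 5) = 4(v - 5)(v + 2).
Expand and collect terms: 4v^2 - 14v - 23 = 0.
By the quadratic formula, v = (14 +/- sqrt(564)) / 8, so v ~= 4.7186 or v ~= -1.2186.
Neither value makes a denominator zero (v != 5, v != -2), so both are valid.

v = -1.2186 or v = 4.7186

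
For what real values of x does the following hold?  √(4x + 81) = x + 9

x = 0

Square both sides: 4x + 81 = (x + 9)².
Expand and rearrange: x² + 14x = 0.
Solving gives x = 0 or x = -14.
Check each candidate in the original equation:
  x = 0: √(81) = 9, while x + 9 = 9 — valid.
  x = -14: √(25) = 5, while x + 9 = -5 — extraneous.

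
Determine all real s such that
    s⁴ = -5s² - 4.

Let u = s². The equation becomes u² + 5u + 4 = 0.
Factor: (u + 4)(u + 1) = 0, so u = -4 or u = -1.
s² = -4 < 0 has no real solution.
s² = -1 < 0 has no real solution.

No real solutions.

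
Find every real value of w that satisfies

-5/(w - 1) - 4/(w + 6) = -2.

w = -4.6161 or w = 4.1161

Multiply both sides by (w - 1)(w + 6):
-5(w + 6) - 4(w - 1) = -2(w - 1)(w + 6).
Expand and collect terms: -2w² - w + 38 = 0.
By the quadratic formula, w = (1 ± √305) / -4, so w ≈ -4.6161 or w ≈ 4.1161.
Neither value makes a denominator zero (w ≠ 1, w ≠ -6), so both are valid.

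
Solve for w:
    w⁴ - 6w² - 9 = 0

w = -2.6912 or w = 2.6912

Let u = w². The equation becomes u² - 6u - 9 = 0.
By the quadratic formula, u = 3 + 3·√(2) or u = 3 - 3·√(2).
w² = 3 + 3·√(2) gives w = ±√(3 + 3·√(2)) ≈ ±2.6912.
w² = 3 - 3·√(2) < 0 has no real solution.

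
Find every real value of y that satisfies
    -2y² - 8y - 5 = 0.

Discriminant: (-8)² − 4·(-2)·(-5) = 24.
Quadratic formula: y = (8 ± √24) / (-4).
So y = -2 - √(6)/2 ≈ -3.2247 or y = -2 + √(6)/2 ≈ -0.7753.

y = -3.2247 or y = -0.7753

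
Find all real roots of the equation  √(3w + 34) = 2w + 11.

Square both sides: 3w + 34 = (2w + 11)².
Expand and rearrange: 4w² + 41w + 87 = 0.
Solving gives w = -3 or w = -7.25.
Check each candidate in the original equation:
  w = -3: √(25) = 5, while 2w + 11 = 5 — valid.
  w = -7.25: √(12.25) = 3.5, while 2w + 11 = -3.5 — extraneous.

w = -3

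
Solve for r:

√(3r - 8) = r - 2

Square both sides: 3r - 8 = (r - 2)².
Expand and rearrange: r² - 7r + 12 = 0.
Solving gives r = 4 or r = 3.
Check each candidate in the original equation:
  r = 4: √(4) = 2, while r - 2 = 2 — valid.
  r = 3: √(1) = 1, while r - 2 = 1 — valid.

r = 3 or r = 4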